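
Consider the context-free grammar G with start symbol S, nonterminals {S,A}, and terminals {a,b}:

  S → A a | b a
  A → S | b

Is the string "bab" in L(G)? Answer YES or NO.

Convert to CNF:
  S -> A T0 | T1 T0
  A -> A T0 | T1 T0 | b
  T0 -> a
  T1 -> b

CYK table (by increasing span):
  cell(0,0) b: {A,T1}  orig:{A}
  cell(1,1) a: {T0}  orig:{}
  cell(2,2) b: {A,T1}  orig:{A}
  cell(0,1) ba: {A,S}
  cell(1,2) ab: ∅
  cell(0,2) bab: ∅

S ∉ T[0,2] ⇒ NO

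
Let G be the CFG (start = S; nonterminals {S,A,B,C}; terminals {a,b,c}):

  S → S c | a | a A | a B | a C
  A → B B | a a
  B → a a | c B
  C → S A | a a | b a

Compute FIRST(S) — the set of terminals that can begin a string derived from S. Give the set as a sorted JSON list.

Compute FIRST by fixpoint:
iter 1:
  A via A→a a: +{a}
  B via B→a a: +{a}
  B via B→c B: +{c}
  C via C→a a: +{a}
  C via C→b a: +{b}
  S via S→a: +{a}
  FIRST(S)={a}  FIRST(A)={a}  FIRST(B)={a,c}  FIRST(C)={a,b}
iter 2:
  A via A→B B: +{c}
  FIRST(S)={a}  FIRST(A)={a,c}  FIRST(B)={a,c}  FIRST(C)={a,b}
iter 3: (stable)
  FIRST(S)={a}  FIRST(A)={a,c}  FIRST(B)={a,c}  FIRST(C)={a,b}

FIRST(S) = ["a"]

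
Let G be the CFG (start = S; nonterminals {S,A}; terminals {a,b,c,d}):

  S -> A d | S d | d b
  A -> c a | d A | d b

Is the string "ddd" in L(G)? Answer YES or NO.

CNF form of G:
  S -> A T2 | S T2 | T2 T3
  A -> T0 T1 | T2 A | T2 T3
  T0 -> c
  T1 -> a
  T2 -> d
  T3 -> b

CYK fill:
  cell(0,0) d: {T2}  orig:{}
  cell(1,1) d: {T2}  orig:{}
  cell(2,2) d: {T2}  orig:{}
  cell(0,1) dd: ∅
  cell(1,2) dd: ∅
  cell(0,2) ddd: ∅

S ∉ T[0,2] ⇒ NO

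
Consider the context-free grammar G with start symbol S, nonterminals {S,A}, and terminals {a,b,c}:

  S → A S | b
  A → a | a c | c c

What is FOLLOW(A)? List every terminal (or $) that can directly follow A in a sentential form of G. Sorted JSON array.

Compute FIRST by fixpoint:
[1]
  A via A→a: +{a}
  A via A→c c: +{c}
  S via S→A S: +{a,c}
  S via S→b: +{b}
  FIRST[S]={a,b,c}  FIRST[A]={a,c}
[2] (stable)
  FIRST[S]={a,b,c}  FIRST[A]={a,c}

Compute FOLLOW by fixpoint:
FOLLOW(S) := {$}
[1]
  S→A S: FOLLOW(A) ⊇ FIRST(S) = {a,b,c}; new: +{a,b,c}
  FOLLOW[S]={$}  FOLLOW[A]={a,b,c}
[2] (no change)
  FOLLOW[S]={$}  FOLLOW[A]={a,b,c}

FOLLOW(A) = ["a", "b", "c"]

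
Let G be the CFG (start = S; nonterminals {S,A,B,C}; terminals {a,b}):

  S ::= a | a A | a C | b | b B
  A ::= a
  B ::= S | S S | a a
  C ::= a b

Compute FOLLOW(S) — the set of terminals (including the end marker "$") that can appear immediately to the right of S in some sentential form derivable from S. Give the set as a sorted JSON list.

Compute FIRST by fixpoint:
round 1:
  A via A→a: +{a}
  B via B→a a: +{a}
  C via C→a b: +{a}
  S via S→a: +{a}
  S via S→b: +{b}
  FIRST[S]={a,b}  FIRST[A]={a}  FIRST[B]={a}  FIRST[C]={a}
round 2:
  B via B→S: +{b}
  FIRST[S]={a,b}  FIRST[A]={a}  FIRST[B]={a,b}  FIRST[C]={a}
round 3: done
  FIRST[S]={a,b}  FIRST[A]={a}  FIRST[B]={a,b}  FIRST[C]={a}

FOLLOW iteration:
initialize: $ ∈ FOLLOW(S)
round 1:
  B→S S: FOLLOW(S) ⊇ FIRST(S) = {a,b}; new: +{a,b}
  S→a A: FOLLOW(A) ⊇ FOLLOW(S) ⊇ {$,a,b}; new: +{$,a,b}
  S→a C: FOLLOW(C) ⊇ FOLLOW(S) ⊇ {$,a,b}; new: +{$,a,b}
  S→b B: FOLLOW(B) ⊇ FOLLOW(S) ⊇ {$,a,b}; new: +{$,a,b}
  S: {$,a,b}  A: {$,a,b}  B: {$,a,b}  C: {$,a,b}
round 2: done
  S: {$,a,b}  A: {$,a,b}  B: {$,a,b}  C: {$,a,b}

FOLLOW(S) = ["$", "a", "b"]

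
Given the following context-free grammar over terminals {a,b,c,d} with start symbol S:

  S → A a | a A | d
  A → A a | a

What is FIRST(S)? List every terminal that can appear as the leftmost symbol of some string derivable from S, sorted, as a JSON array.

FIRST sets, iterate to fixpoint:
pass 1:
  A via A→a: +{a}
  S via S→A a: +{a}
  S via S→d: +{d}
  FIRST[S]={a,d}  FIRST[A]={a}
pass 2: (no change)
  FIRST[S]={a,d}  FIRST[A]={a}

FIRST(S) = ["a", "d"]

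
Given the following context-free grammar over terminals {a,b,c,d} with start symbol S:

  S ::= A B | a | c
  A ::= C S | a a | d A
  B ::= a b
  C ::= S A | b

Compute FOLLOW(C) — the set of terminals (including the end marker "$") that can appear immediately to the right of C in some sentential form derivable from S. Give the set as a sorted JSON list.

FIRST sets, iterate to fixpoint:
[1]
  A via A→a a: +{a}
  A via A→d A: +{d}
  B via B→a b: +{a}
  C via C→b: +{b}
  S via S→A B: +{a,d}
  S via S→c: +{c}
  FIRST(S)={a,c,d}  FIRST(A)={a,d}  FIRST(B)={a}  FIRST(C)={b}
[2]
  A via A→C S: +{b}
  C via C→S A: +{a,c,d}
  S via S→A B: +{b}
  FIRST(S)={a,b,c,d}  FIRST(A)={a,b,d}  FIRST(B)={a}  FIRST(C)={a,b,c,d}
[3]
  A via A→C S: +{c}
  FIRST(S)={a,b,c,d}  FIRST(A)={a,b,c,d}  FIRST(B)={a}  FIRST(C)={a,b,c,d}
[4] — fixpoint
  FIRST(S)={a,b,c,d}  FIRST(A)={a,b,c,d}  FIRST(B)={a}  FIRST(C)={a,b,c,d}

Compute FOLLOW by fixpoint:
initialize: $ ∈ FOLLOW(S)
iter 1:
  A→C S: FOLLOW(C) ⊇ FIRST(S) = {a,b,c,d}; new: +{a,b,c,d}
  C→S A: FOLLOW(S) ⊇ FIRST(A) = {a,b,c,d}; new: +{a,b,c,d}
  C→S A: FOLLOW(A) ⊇ FOLLOW(C) ⊇ {a,b,c,d}; new: +{a,b,c,d}
  S→A B: FOLLOW(B) ⊇ FOLLOW(S) ⊇ {$,a,b,c,d}; new: +{$,a,b,c,d}
  FOLLOW(S)={$,a,b,c,d}  FOLLOW(A)={a,b,c,d}  FOLLOW(B)={$,a,b,c,d}  FOLLOW(C)={a,b,c,d}
iter 2: (no change)
  FOLLOW(S)={$,a,b,c,d}  FOLLOW(A)={a,b,c,d}  FOLLOW(B)={$,a,b,c,d}  FOLLOW(C)={a,b,c,d}

FOLLOW(C) = ["a", "b", "c", "d"]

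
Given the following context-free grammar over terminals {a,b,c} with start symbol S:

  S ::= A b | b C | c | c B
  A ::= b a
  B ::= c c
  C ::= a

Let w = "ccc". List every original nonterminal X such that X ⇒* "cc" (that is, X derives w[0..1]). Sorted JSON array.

Convert to CNF:
  S -> A T0 | T0 C | T2 B | c
  A -> T0 T1
  B -> T2 T2
  C -> a
  T0 -> b
  T1 -> a
  T2 -> c

CYK fill, restricted to cells inside w[0..1]:
  T[0,0] 'c' = {S,T2}  orig:{S}
  T[1,1] 'c' = {S,T2}  orig:{S}
  T[0,1] 'cc' = {B}

Original NTs in T[0,1] deriving "cc": ["B"]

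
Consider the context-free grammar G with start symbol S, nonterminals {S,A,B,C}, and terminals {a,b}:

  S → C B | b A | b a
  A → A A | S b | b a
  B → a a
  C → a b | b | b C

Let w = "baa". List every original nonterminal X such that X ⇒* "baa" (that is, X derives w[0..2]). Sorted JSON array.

CNF form of G:
  S -> C B | T0 A | T0 T1
  A -> A A | S T0 | T0 T1
  B -> T1 T1
  C -> T0 C | T1 T0 | b
  T0 -> b
  T1 -> a

Fill CYK table bottom-up (cells [i..j] with 0 ≤ i ≤ j ≤ 2 only):
  T[0,0] 'b' = {C,T0}  orig:{C}
  T[1,1] 'a' = {T1}  orig:{}
  T[2,2] 'a' = {T1}  orig:{}
  T[0,1] 'ba' = {A,S}
  T[1,2] 'aa' = {B}
  T[0,2] 'baa' = {S}

Original NTs in T[0,2] deriving "baa": ["S"]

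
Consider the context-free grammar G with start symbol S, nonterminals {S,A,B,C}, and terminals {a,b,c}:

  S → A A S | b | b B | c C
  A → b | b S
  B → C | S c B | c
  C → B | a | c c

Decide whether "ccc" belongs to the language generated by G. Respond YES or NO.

Convert to CNF:
  S -> A X4 | T0 B | T1 C | b
  A -> T0 S | b
  B -> S X2 | T1 T1 | a | c
  C -> S X3 | T1 T1 | a | c
  T0 -> b
  T1 -> c
  X2 -> T1 B
  X3 -> T1 B
  X4 -> A S

CYK fill:
  T[0,0] 'c' = {B,C,T1}  orig:{B,C}
  T[1,1] 'c' = {B,C,T1}  orig:{B,C}
  T[2,2] 'c' = {B,C,T1}  orig:{B,C}
  T[0,1] 'cc' = {B,C,S,X2,X3}  orig:{B,C,S}
  T[1,2] 'cc' = {B,C,S,X2,X3}  orig:{B,C,S}
  T[0,2] 'ccc' = {S,X2,X3}  orig:{S}

S ∈ T[0,2] ⇒ YES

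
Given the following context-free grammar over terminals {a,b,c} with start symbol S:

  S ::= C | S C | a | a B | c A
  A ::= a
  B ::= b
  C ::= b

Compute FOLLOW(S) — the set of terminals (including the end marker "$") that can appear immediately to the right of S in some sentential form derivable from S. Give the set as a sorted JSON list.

Compute FIRST by fixpoint:
round 1:
  A via A→a: +{a}
  B via B→b: +{b}
  C via C→b: +{b}
  S via S→C: +{b}
  S via S→a: +{a}
  S via S→c A: +{c}
  FIRST(S)={a,b,c}  FIRST(A)={a}  FIRST(B)={b}  FIRST(C)={b}
round 2: done
  FIRST(S)={a,b,c}  FIRST(A)={a}  FIRST(B)={b}  FIRST(C)={b}

Compute FOLLOW by fixpoint:
seed FOLLOW(S) with $
round 1:
  S→C: FOLLOW(C) ⊇ FOLLOW(S) ⊇ {$}; new: +{$}
  S→S C: FOLLOW(S) ⊇ FIRST(C) = {b}; new: +{b}
  S→S C: FOLLOW(C) ⊇ FOLLOW(S) ⊇ {$,b}; new: +{b}
  S→a B: FOLLOW(B) ⊇ FOLLOW(S) ⊇ {$,b}; new: +{$,b}
  S→c A: FOLLOW(A) ⊇ FOLLOW(S) ⊇ {$,b}; new: +{$,b}
  FOLLOW[S]={$,b}  FOLLOW[A]={$,b}  FOLLOW[B]={$,b}  FOLLOW[C]={$,b}
round 2: done
  FOLLOW[S]={$,b}  FOLLOW[A]={$,b}  FOLLOW[B]={$,b}  FOLLOW[C]={$,b}

FOLLOW(S) = ["$", "b"]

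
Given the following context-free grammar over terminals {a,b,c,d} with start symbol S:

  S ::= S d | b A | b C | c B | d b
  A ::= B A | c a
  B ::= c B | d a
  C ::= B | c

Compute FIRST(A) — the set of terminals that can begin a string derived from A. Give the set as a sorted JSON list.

FIRST iteration:
pass 1:
  A via A→c a: +{c}
  B via B→c B: +{c}
  B via B→d a: +{d}
  C via C→B: +{c,d}
  S via S→b A: +{b}
  S via S→c B: +{c}
  S via S→d b: +{d}
  FIRST[S]={b,c,d}  FIRST[A]={c}  FIRST[B]={c,d}  FIRST[C]={c,d}
pass 2:
  A via A→B A: +{d}
  FIRST[S]={b,c,d}  FIRST[A]={c,d}  FIRST[B]={c,d}  FIRST[C]={c,d}
pass 3: — fixpoint
  FIRST[S]={b,c,d}  FIRST[A]={c,d}  FIRST[B]={c,d}  FIRST[C]={c,d}

FIRST(A) = ["c", "d"]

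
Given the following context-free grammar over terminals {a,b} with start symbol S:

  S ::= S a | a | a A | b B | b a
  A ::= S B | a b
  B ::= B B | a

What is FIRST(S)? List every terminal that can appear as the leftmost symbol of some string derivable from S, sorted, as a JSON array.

FIRST iteration:
pass 1:
  A via A→a b: +{a}
  B via B→a: +{a}
  S via S→a: +{a}
  S via S→b B: +{b}
  FIRST(S)={a,b}  FIRST(A)={a}  FIRST(B)={a}
pass 2:
  A via A→S B: +{b}
  FIRST(S)={a,b}  FIRST(A)={a,b}  FIRST(B)={a}
pass 3: — fixpoint
  FIRST(S)={a,b}  FIRST(A)={a,b}  FIRST(B)={a}

FIRST(S) = ["a", "b"]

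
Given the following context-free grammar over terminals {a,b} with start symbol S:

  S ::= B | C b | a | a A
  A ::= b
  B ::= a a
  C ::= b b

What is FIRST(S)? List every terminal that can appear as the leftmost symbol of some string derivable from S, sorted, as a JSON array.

FIRST iteration:
round 1:
  A via A→b: +{b}
  B via B→a a: +{a}
  C via C→b b: +{b}
  S via S→B: +{a}
  S via S→C b: +{b}
  FIRST(S)={a,b}  FIRST(A)={b}  FIRST(B)={a}  FIRST(C)={b}
round 2: (stable)
  FIRST(S)={a,b}  FIRST(A)={b}  FIRST(B)={a}  FIRST(C)={b}

FIRST(S) = ["a", "b"]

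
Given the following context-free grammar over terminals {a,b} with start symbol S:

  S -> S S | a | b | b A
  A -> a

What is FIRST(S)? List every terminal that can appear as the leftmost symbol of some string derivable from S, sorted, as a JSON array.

FIRST iteration:
[1]
  A via A→a: +{a}
  S via S→a: +{a}
  S via S→b: +{b}
  FIRST[S]={a,b}  FIRST[A]={a}
[2] (stable)
  FIRST[S]={a,b}  FIRST[A]={a}

FIRST(S) = ["a", "b"]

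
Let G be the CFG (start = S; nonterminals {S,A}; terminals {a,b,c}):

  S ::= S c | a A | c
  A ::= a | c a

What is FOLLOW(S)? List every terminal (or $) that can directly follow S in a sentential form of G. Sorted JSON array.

FIRST iteration:
round 1:
  A via A→a: +{a}
  A via A→c a: +{c}
  S via S→a A: +{a}
  S via S→c: +{c}
  S: {a,c}  A: {a,c}
round 2: done
  S: {a,c}  A: {a,c}

FOLLOW iteration:
seed FOLLOW(S) with $
iter 1:
  S→S c: FOLLOW(S) ⊇ FIRST(c) = {c}; new: +{c}
  S→a A: FOLLOW(A) ⊇ FOLLOW(S) ⊇ {$,c}; new: +{$,c}
  FOLLOW[S]={$,c}  FOLLOW[A]={$,c}
iter 2: — fixpoint
  FOLLOW[S]={$,c}  FOLLOW[A]={$,c}

FOLLOW(S) = ["$", "c"]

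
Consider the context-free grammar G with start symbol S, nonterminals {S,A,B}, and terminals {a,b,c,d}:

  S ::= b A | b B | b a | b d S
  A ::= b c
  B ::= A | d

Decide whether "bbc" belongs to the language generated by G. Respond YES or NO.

Convert to CNF:
  S -> T0 A | T0 B | T0 T2 | T0 X4
  A -> T0 T1
  B -> T0 T1 | d
  T0 -> b
  T1 -> c
  T2 -> a
  T3 -> d
  X4 -> T3 S

Fill CYK table bottom-up:
  cell(0,0) b: {T0}  orig:{}
  cell(1,1) b: {T0}  orig:{}
  cell(2,2) c: {T1}  orig:{}
  cell(0,1) bb: ∅
  cell(1,2) bc: {A,B}
  cell(0,2) bbc: {S}

S ∈ T[0,2] ⇒ YES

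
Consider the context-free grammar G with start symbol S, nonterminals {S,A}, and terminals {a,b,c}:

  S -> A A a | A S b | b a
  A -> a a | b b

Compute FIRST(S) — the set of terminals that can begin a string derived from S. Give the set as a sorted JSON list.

Compute FIRST by fixpoint:
pass 1:
  A via A→a a: +{a}
  A via A→b b: +{b}
  S via S→A A a: +{a,b}
  FIRST(S)={a,b}  FIRST(A)={a,b}
pass 2: done
  FIRST(S)={a,b}  FIRST(A)={a,b}

FIRST(S) = ["a", "b"]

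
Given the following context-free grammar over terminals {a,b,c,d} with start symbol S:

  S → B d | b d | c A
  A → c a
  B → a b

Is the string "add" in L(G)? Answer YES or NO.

Convert to CNF:
  S -> B T3 | T0 A | T2 T3
  A -> T0 T1
  B -> T1 T2
  T0 -> c
  T1 -> a
  T2 -> b
  T3 -> d

CYK fill:
  cell(0,0) a: {T1}  orig:{}
  cell(1,1) d: {T3}  orig:{}
  cell(2,2) d: {T3}  orig:{}
  cell(0,1) ad: ∅
  cell(1,2) dd: ∅
  cell(0,2) add: ∅

S ∉ T[0,2] ⇒ NO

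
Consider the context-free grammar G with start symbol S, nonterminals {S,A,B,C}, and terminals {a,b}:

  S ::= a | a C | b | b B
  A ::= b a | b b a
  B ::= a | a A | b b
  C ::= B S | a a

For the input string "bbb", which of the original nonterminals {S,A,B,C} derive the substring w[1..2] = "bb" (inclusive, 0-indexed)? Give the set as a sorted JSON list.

Convert to CNF:
  S -> T0 B | T1 C | a | b
  A -> T0 T1 | T0 X2
  B -> T0 T0 | T1 A | a
  C -> B S | T1 T1
  T0 -> b
  T1 -> a
  X2 -> T0 T1

CYK table (by increasing span) — only the sub-triangle for w[1..2]:
  cell(1,1) b: {S,T0}  orig:{S}
  cell(2,2) b: {S,T0}  orig:{S}
  cell(1,2) bb: {B}

Original NTs in T[1,2] deriving "bb": ["B"]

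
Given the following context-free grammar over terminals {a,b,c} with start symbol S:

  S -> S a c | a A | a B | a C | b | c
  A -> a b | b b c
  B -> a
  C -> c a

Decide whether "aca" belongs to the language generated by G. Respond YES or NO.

CNF form of G:
  S -> S X4 | T0 A | T0 B | T0 C | b | c
  A -> T0 T1 | T1 X3
  B -> a
  C -> T2 T0
  T0 -> a
  T1 -> b
  T2 -> c
  X3 -> T1 T2
  X4 -> T0 T2

CYK fill:
  cell(0,0) a: {B,T0}  orig:{B}
  cell(1,1) c: {S,T2}  orig:{S}
  cell(2,2) a: {B,T0}  orig:{B}
  cell(0,1) ac: {X4}  orig:{}
  cell(1,2) ca: {C}
  cell(0,2) aca: {S}

S ∈ T[0,2] ⇒ YES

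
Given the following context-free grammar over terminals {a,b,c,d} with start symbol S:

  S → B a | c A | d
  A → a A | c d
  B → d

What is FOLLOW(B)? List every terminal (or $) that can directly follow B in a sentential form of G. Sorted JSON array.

Compute FIRST by fixpoint:
[1]
  A via A→a A: +{a}
  A via A→c d: +{c}
  B via B→d: +{d}
  S via S→B a: +{d}
  S via S→c A: +{c}
  FIRST[S]={c,d}  FIRST[A]={a,c}  FIRST[B]={d}
[2] — fixpoint
  FIRST[S]={c,d}  FIRST[A]={a,c}  FIRST[B]={d}

FOLLOW iteration:
FOLLOW(S) := {$}
iter 1:
  S→B a: FOLLOW(B) ⊇ FIRST(a) = {a}; new: +{a}
  S→c A: FOLLOW(A) ⊇ FOLLOW(S) ⊇ {$}; new: +{$}
  FOLLOW[S]={$}  FOLLOW[A]={$}  FOLLOW[B]={a}
iter 2: — fixpoint
  FOLLOW[S]={$}  FOLLOW[A]={$}  FOLLOW[B]={a}

FOLLOW(B) = ["a"]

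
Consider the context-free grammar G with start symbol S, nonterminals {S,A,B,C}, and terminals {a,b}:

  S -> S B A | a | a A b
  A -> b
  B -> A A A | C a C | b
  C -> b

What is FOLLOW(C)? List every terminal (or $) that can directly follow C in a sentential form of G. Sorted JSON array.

Compute FIRST by fixpoint:
pass 1:
  A via A→b: +{b}
  B via B→A A A: +{b}
  C via C→b: +{b}
  S via S→a: +{a}
  FIRST(S)={a}  FIRST(A)={b}  FIRST(B)={b}  FIRST(C)={b}
pass 2: (no change)
  FIRST(S)={a}  FIRST(A)={b}  FIRST(B)={b}  FIRST(C)={b}

FOLLOW sets:
initialize: $ ∈ FOLLOW(S)
round 1:
  B→A A A: FOLLOW(A) ⊇ FIRST(A) = {b}; new: +{b}
  B→C a C: FOLLOW(C) ⊇ FIRST(a) = {a}; new: +{a}
  S→S B A: FOLLOW(S) ⊇ FIRST(B) = {b}; new: +{b}
  S→S B A: FOLLOW(B) ⊇ FIRST(A) = {b}; new: +{b}
  S→S B A: FOLLOW(A) ⊇ FOLLOW(S) ⊇ {$,b}; new: +{$}
  S: {$,b}  A: {$,b}  B: {b}  C: {a}
round 2:
  B→C a C: FOLLOW(C) ⊇ FOLLOW(B) ⊇ {b}; new: +{b}
  S: {$,b}  A: {$,b}  B: {b}  C: {a,b}
round 3: — fixpoint
  S: {$,b}  A: {$,b}  B: {b}  C: {a,b}

FOLLOW(C) = ["a", "b"]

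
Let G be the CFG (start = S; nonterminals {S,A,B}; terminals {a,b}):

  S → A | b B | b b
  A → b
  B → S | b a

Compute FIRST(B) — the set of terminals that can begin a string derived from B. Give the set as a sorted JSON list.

FIRST iteration:
[1]
  A via A→b: +{b}
  B via B→b a: +{b}
  S via S→A: +{b}
  FIRST[S]={b}  FIRST[A]={b}  FIRST[B]={b}
[2] done
  FIRST[S]={b}  FIRST[A]={b}  FIRST[B]={b}

FIRST(B) = ["b"]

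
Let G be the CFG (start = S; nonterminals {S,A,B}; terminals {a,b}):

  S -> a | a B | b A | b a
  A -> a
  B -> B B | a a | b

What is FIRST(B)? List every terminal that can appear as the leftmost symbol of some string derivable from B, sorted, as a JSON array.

Compute FIRST by fixpoint:
pass 1:
  A via A→a: +{a}
  B via B→a a: +{a}
  B via B→b: +{b}
  S via S→a: +{a}
  S via S→b A: +{b}
  FIRST(S)={a,b}  FIRST(A)={a}  FIRST(B)={a,b}
pass 2: (no change)
  FIRST(S)={a,b}  FIRST(A)={a}  FIRST(B)={a,b}

FIRST(B) = ["a", "b"]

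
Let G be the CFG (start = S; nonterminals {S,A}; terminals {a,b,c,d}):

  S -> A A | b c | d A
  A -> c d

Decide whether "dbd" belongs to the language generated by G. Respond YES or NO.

CNF form of G:
  S -> A A | T1 A | T2 T0
  A -> T0 T1
  T0 -> c
  T1 -> d
  T2 -> b

Fill CYK table bottom-up:
  T[0,0] 'd' = {T1}  orig:{}
  T[1,1] 'b' = {T2}  orig:{}
  T[2,2] 'd' = {T1}  orig:{}
  T[0,1] 'db' = ∅
  T[1,2] 'bd' = ∅
  T[0,2] 'dbd' = ∅

S ∉ T[0,2] ⇒ NO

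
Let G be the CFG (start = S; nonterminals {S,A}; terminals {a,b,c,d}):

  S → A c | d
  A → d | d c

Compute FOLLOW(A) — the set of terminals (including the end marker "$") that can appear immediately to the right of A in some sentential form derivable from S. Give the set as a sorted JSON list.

FIRST sets, iterate to fixpoint:
round 1:
  A via A→d: +{d}
  S via S→A c: +{d}
  FIRST[S]={d}  FIRST[A]={d}
round 2: (no change)
  FIRST[S]={d}  FIRST[A]={d}

FOLLOW sets:
FOLLOW(S) := {$}
[1]
  S→A c: FOLLOW(A) ⊇ FIRST(c) = {c}; new: +{c}
  FOLLOW(S)={$}  FOLLOW(A)={c}
[2] (no change)
  FOLLOW(S)={$}  FOLLOW(A)={c}

FOLLOW(A) = ["c"]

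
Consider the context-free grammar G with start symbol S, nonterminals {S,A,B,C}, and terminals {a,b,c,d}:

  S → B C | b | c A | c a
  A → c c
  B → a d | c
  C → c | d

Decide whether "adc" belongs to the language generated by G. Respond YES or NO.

CNF form of G:
  S -> B C | T0 A | T0 T1 | b
  A -> T0 T0
  B -> T1 T2 | c
  C -> c | d
  T0 -> c
  T1 -> a
  T2 -> d

Fill CYK table bottom-up:
  T[0,0] 'a' = {T1}  orig:{}
  T[1,1] 'd' = {C,T2}  orig:{C}
  T[2,2] 'c' = {B,C,T0}  orig:{B,C}
  T[0,1] 'ad' = {B}
  T[1,2] 'dc' = ∅
  T[0,2] 'adc' = {S}

S ∈ T[0,2] ⇒ YES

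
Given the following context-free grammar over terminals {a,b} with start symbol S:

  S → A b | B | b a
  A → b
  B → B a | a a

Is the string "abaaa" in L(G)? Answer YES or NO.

Convert to CNF:
  S -> A T1 | B T0 | T0 T0 | T1 T0
  A -> b
  B -> B T0 | T0 T0
  T0 -> a
  T1 -> b

Fill CYK table bottom-up:
  cell(0,0) a: {T0}  orig:{}
  cell(1,1) b: {A,T1}  orig:{A}
  cell(2,2) a: {T0}  orig:{}
  cell(3,3) a: {T0}  orig:{}
  cell(4,4) a: {T0}  orig:{}
  cell(0,1) ab: ∅
  cell(1,2) ba: {S}
  cell(2,3) aa: {B,S}
  cell(3,4) aa: {B,S}
  cell(0,2) aba: ∅
  cell(1,3) baa: ∅
  cell(2,4) aaa: {B,S}
  cell(0,3) abaa: ∅
  cell(1,4) baaa: ∅
  cell(0,4) abaaa: ∅

S ∉ T[0,4] ⇒ NO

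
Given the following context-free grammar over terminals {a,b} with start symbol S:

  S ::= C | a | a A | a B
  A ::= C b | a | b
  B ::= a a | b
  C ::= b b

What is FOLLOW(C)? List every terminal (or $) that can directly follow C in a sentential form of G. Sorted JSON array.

FIRST iteration:
[1]
  A via A→a: +{a}
  A via A→b: +{b}
  B via B→a a: +{a}
  B via B→b: +{b}
  C via C→b b: +{b}
  S via S→C: +{b}
  S via S→a: +{a}
  FIRST[S]={a,b}  FIRST[A]={a,b}  FIRST[B]={a,b}  FIRST[C]={b}
[2] (no change)
  FIRST[S]={a,b}  FIRST[A]={a,b}  FIRST[B]={a,b}  FIRST[C]={b}

Compute FOLLOW by fixpoint:
initialize: $ ∈ FOLLOW(S)
round 1:
  A→C b: FOLLOW(C) ⊇ FIRST(b) = {b}; new: +{b}
  S→C: FOLLOW(C) ⊇ FOLLOW(S) ⊇ {$}; new: +{$}
  S→a A: FOLLOW(A) ⊇ FOLLOW(S) ⊇ {$}; new: +{$}
  S→a B: FOLLOW(B) ⊇ FOLLOW(S) ⊇ {$}; new: +{$}
  FOLLOW[S]={$}  FOLLOW[A]={$}  FOLLOW[B]={$}  FOLLOW[C]={$,b}
round 2: done
  FOLLOW[S]={$}  FOLLOW[A]={$}  FOLLOW[B]={$}  FOLLOW[C]={$,b}

FOLLOW(C) = ["$", "b"]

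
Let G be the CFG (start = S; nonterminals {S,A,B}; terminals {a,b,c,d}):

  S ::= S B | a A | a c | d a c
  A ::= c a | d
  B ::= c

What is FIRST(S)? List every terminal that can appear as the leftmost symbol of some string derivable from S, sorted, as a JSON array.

Compute FIRST by fixpoint:
round 1:
  A via A→c a: +{c}
  A via A→d: +{d}
  B via B→c: +{c}
  S via S→a A: +{a}
  S via S→d a c: +{d}
  FIRST(S)={a,d}  FIRST(A)={c,d}  FIRST(B)={c}
round 2: — fixpoint
  FIRST(S)={a,d}  FIRST(A)={c,d}  FIRST(B)={c}

FIRST(S) = ["a", "d"]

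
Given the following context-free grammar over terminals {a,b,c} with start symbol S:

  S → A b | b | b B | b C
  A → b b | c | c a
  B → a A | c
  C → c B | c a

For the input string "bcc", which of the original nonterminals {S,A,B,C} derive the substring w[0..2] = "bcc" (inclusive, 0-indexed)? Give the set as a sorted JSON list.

Convert to CNF:
  S -> A T0 | T0 B | T0 C | b
  A -> T0 T0 | T1 T2 | c
  B -> T2 A | c
  C -> T1 B | T1 T2
  T0 -> b
  T1 -> c
  T2 -> a

CYK table (by increasing span), restricted to cells inside w[0..2]:
  [0..0]={S,T0}  "b"  orig:{S}
  [1..1]={A,B,T1}  "c"  orig:{A,B}
  [2..2]={A,B,T1}  "c"  orig:{A,B}
  [0..1]={S}  "bc"
  [1..2]={C}  "cc"
  [0..2]={S}  "bcc"

Original NTs in T[0,2] deriving "bcc": ["S"]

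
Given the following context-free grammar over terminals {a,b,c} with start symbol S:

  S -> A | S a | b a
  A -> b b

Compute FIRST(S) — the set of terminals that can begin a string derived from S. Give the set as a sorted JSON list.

FIRST iteration:
[1]
  A via A→b b: +{b}
  S via S→A: +{b}
  FIRST[S]={b}  FIRST[A]={b}
[2] — fixpoint
  FIRST[S]={b}  FIRST[A]={b}

FIRST(S) = ["b"]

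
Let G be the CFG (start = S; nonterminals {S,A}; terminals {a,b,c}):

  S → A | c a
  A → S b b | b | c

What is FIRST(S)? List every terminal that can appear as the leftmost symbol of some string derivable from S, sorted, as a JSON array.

FIRST iteration:
[1]
  A via A→b: +{b}
  A via A→c: +{c}
  S via S→A: +{b,c}
  FIRST(S)={b,c}  FIRST(A)={b,c}
[2] — fixpoint
  FIRST(S)={b,c}  FIRST(A)={b,c}

FIRST(S) = ["b", "c"]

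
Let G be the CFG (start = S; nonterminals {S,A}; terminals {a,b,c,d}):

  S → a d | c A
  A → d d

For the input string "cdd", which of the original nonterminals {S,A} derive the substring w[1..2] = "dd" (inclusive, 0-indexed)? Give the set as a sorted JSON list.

Convert to CNF:
  S -> T1 T0 | T2 A
  A -> T0 T0
  T0 -> d
  T1 -> a
  T2 -> c

CYK fill, restricted to cells inside w[1..2]:
  cell(1,1) d: {T0}  orig:{}
  cell(2,2) d: {T0}  orig:{}
  cell(1,2) dd: {A}

Original NTs in T[1,2] deriving "dd": ["A"]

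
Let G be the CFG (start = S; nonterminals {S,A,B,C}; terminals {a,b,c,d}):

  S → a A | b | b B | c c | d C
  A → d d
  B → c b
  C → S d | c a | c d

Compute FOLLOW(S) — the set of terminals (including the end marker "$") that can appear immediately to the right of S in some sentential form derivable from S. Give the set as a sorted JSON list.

FIRST sets, iterate to fixpoint:
pass 1:
  A via A→d d: +{d}
  B via B→c b: +{c}
  C via C→c a: +{c}
  S via S→a A: +{a}
  S via S→b: +{b}
  S via S→c c: +{c}
  S via S→d C: +{d}
  S: {a,b,c,d}  A: {d}  B: {c}  C: {c}
pass 2:
  C via C→S d: +{a,b,d}
  S: {a,b,c,d}  A: {d}  B: {c}  C: {a,b,c,d}
pass 3: (stable)
  S: {a,b,c,d}  A: {d}  B: {c}  C: {a,b,c,d}

FOLLOW sets:
initialize: $ ∈ FOLLOW(S)
[1]
  C→S d: FOLLOW(S) ⊇ FIRST(d) = {d}; new: +{d}
  S→a A: FOLLOW(A) ⊇ FOLLOW(S) ⊇ {$,d}; new: +{$,d}
  S→b B: FOLLOW(B) ⊇ FOLLOW(S) ⊇ {$,d}; new: +{$,d}
  S→d C: FOLLOW(C) ⊇ FOLLOW(S) ⊇ {$,d}; new: +{$,d}
  FOLLOW(S)={$,d}  FOLLOW(A)={$,d}  FOLLOW(B)={$,d}  FOLLOW(C)={$,d}
[2] done
  FOLLOW(S)={$,d}  FOLLOW(A)={$,d}  FOLLOW(B)={$,d}  FOLLOW(C)={$,d}

FOLLOW(S) = ["$", "d"]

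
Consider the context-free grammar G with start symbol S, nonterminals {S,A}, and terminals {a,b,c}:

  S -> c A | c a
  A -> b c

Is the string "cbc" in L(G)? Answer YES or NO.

Convert to CNF:
  S -> T1 A | T1 T2
  A -> T0 T1
  T0 -> b
  T1 -> c
  T2 -> a

CYK fill:
  [0..0]={T1}  "c"  orig:{}
  [1..1]={T0}  "b"  orig:{}
  [2..2]={T1}  "c"  orig:{}
  [0..1]=∅  "cb"
  [1..2]={A}  "bc"
  [0..2]={S}  "cbc"

S ∈ T[0,2] ⇒ YES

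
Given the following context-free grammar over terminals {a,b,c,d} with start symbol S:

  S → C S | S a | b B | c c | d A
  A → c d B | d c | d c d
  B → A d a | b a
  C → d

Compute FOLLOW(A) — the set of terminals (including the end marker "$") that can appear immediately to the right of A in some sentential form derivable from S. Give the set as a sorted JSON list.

FIRST sets, iterate to fixpoint:
iter 1:
  A via A→c d B: +{c}
  A via A→d c: +{d}
  B via B→A d a: +{c,d}
  B via B→b a: +{b}
  C via C→d: +{d}
  S via S→C S: +{d}
  S via S→b B: +{b}
  S via S→c c: +{c}
  S: {b,c,d}  A: {c,d}  B: {b,c,d}  C: {d}
iter 2: (no change)
  S: {b,c,d}  A: {c,d}  B: {b,c,d}  C: {d}

FOLLOW iteration:
FOLLOW(S) := {$}
iter 1:
  B→A d a: FOLLOW(A) ⊇ FIRST(d) = {d}; new: +{d}
  S→C S: FOLLOW(C) ⊇ FIRST(S) = {b,c,d}; new: +{b,c,d}
  S→S a: FOLLOW(S) ⊇ FIRST(a) = {a}; new: +{a}
  S→b B: FOLLOW(B) ⊇ FOLLOW(S) ⊇ {$,a}; new: +{$,a}
  S→d A: FOLLOW(A) ⊇ FOLLOW(S) ⊇ {$,a}; new: +{$,a}
  FOLLOW[S]={$,a}  FOLLOW[A]={$,a,d}  FOLLOW[B]={$,a}  FOLLOW[C]={b,c,d}
iter 2:
  A→c d B: FOLLOW(B) ⊇ FOLLOW(A) ⊇ {$,a,d}; new: +{d}
  FOLLOW[S]={$,a}  FOLLOW[A]={$,a,d}  FOLLOW[B]={$,a,d}  FOLLOW[C]={b,c,d}
iter 3: (no change)
  FOLLOW[S]={$,a}  FOLLOW[A]={$,a,d}  FOLLOW[B]={$,a,d}  FOLLOW[C]={b,c,d}

FOLLOW(A) = ["$", "a", "d"]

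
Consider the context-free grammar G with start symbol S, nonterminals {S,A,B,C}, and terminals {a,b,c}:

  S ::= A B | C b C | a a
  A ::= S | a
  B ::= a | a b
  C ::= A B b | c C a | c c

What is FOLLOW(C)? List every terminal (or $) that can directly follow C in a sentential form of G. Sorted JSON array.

FIRST iteration:
pass 1:
  A via A→a: +{a}
  B via B→a: +{a}
  C via C→A B b: +{a}
  C via C→c C a: +{c}
  S via S→A B: +{a}
  S via S→C b C: +{c}
  FIRST[S]={a,c}  FIRST[A]={a}  FIRST[B]={a}  FIRST[C]={a,c}
pass 2:
  A via A→S: +{c}
  FIRST[S]={a,c}  FIRST[A]={a,c}  FIRST[B]={a}  FIRST[C]={a,c}
pass 3: (stable)
  FIRST[S]={a,c}  FIRST[A]={a,c}  FIRST[B]={a}  FIRST[C]={a,c}

FOLLOW sets:
FOLLOW(S) := {$}
round 1:
  C→A B b: FOLLOW(A) ⊇ FIRST(B) = {a}; new: +{a}
  C→A B b: FOLLOW(B) ⊇ FIRST(b) = {b}; new: +{b}
  C→c C a: FOLLOW(C) ⊇ FIRST(a) = {a}; new: +{a}
  S→A B: FOLLOW(B) ⊇ FOLLOW(S) ⊇ {$}; new: +{$}
  S→C b C: FOLLOW(C) ⊇ FIRST(b) = {b}; new: +{b}
  S→C b C: FOLLOW(C) ⊇ FOLLOW(S) ⊇ {$}; new: +{$}
  FOLLOW[S]={$}  FOLLOW[A]={a}  FOLLOW[B]={$,b}  FOLLOW[C]={$,a,b}
round 2:
  A→S: FOLLOW(S) ⊇ FOLLOW(A) ⊇ {a}; new: +{a}
  S→A B: FOLLOW(B) ⊇ FOLLOW(S) ⊇ {$,a}; new: +{a}
  FOLLOW[S]={$,a}  FOLLOW[A]={a}  FOLLOW[B]={$,a,b}  FOLLOW[C]={$,a,b}
round 3: (stable)
  FOLLOW[S]={$,a}  FOLLOW[A]={a}  FOLLOW[B]={$,a,b}  FOLLOW[C]={$,a,b}

FOLLOW(C) = ["$", "a", "b"]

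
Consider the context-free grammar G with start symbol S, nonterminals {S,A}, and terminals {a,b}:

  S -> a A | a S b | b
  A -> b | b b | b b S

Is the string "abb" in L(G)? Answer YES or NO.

Convert to CNF:
  S -> T1 A | T1 X3 | b
  A -> T0 T0 | T0 X2 | b
  T0 -> b
  T1 -> a
  X2 -> T0 S
  X3 -> S T0

CYK table (by increasing span):
  T[0,0] 'a' = {T1}  orig:{}
  T[1,1] 'b' = {A,S,T0}  orig:{A,S}
  T[2,2] 'b' = {A,S,T0}  orig:{A,S}
  T[0,1] 'ab' = {S}
  T[1,2] 'bb' = {A,X2,X3}  orig:{A}
  T[0,2] 'abb' = {S,X3}  orig:{S}

S ∈ T[0,2] ⇒ YES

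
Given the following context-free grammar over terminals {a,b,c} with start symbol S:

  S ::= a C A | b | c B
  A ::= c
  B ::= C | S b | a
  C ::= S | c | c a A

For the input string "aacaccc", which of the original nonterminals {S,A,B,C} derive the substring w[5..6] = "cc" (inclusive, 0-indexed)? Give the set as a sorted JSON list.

Convert to CNF:
  S -> T1 X7 | T2 B | b
  A -> c
  B -> S T0 | T1 X3 | T2 B | T2 X4 | a | b | c
  C -> T1 X5 | T2 B | T2 X6 | b | c
  T0 -> b
  T1 -> a
  T2 -> c
  X3 -> C A
  X4 -> T1 A
  X5 -> C A
  X6 -> T1 A
  X7 -> C A

CYK table (by increasing span) (cells [i..j] with 5 ≤ i ≤ j ≤ 6 only):
  cell(5,5) c: {A,B,C,T2}  orig:{A,B,C}
  cell(6,6) c: {A,B,C,T2}  orig:{A,B,C}
  cell(5,6) cc: {B,C,S,X3,X5,X7}  orig:{B,C,S}

Original NTs in T[5,6] deriving "cc": ["B", "C", "S"]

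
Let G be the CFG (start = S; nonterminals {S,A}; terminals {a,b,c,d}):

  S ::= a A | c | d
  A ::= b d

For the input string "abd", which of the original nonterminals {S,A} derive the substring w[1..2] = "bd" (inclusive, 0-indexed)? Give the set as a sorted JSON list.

Convert to CNF:
  S -> T2 A | c | d
  A -> T0 T1
  T0 -> b
  T1 -> d
  T2 -> a

Fill CYK table bottom-up (cells [i..j] with 1 ≤ i ≤ j ≤ 2 only):
  T[1,1] 'b' = {T0}  orig:{}
  T[2,2] 'd' = {S,T1}  orig:{S}
  T[1,2] 'bd' = {A}

Original NTs in T[1,2] deriving "bd": ["A"]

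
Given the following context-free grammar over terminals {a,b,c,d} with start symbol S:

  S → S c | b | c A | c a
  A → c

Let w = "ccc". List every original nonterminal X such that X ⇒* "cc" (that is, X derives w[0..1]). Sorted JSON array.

CNF form of G:
  S -> S T0 | T0 A | T0 T1 | b
  A -> c
  T0 -> c
  T1 -> a

CYK table (by increasing span) (cells [i..j] with 0 ≤ i ≤ j ≤ 1 only):
  cell(0,0) c: {A,T0}  orig:{A}
  cell(1,1) c: {A,T0}  orig:{A}
  cell(0,1) cc: {S}

Original NTs in T[0,1] deriving "cc": ["S"]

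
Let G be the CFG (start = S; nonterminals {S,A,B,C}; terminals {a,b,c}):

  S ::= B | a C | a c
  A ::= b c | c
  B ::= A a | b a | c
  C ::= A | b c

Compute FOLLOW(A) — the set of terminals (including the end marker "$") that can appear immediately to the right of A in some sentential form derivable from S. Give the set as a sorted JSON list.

FIRST iteration:
round 1:
  A via A→b c: +{b}
  A via A→c: +{c}
  B via B→A a: +{b,c}
  C via C→A: +{b,c}
  S via S→B: +{b,c}
  S via S→a C: +{a}
  FIRST[S]={a,b,c}  FIRST[A]={b,c}  FIRST[B]={b,c}  FIRST[C]={b,c}
round 2: (stable)
  FIRST[S]={a,b,c}  FIRST[A]={b,c}  FIRST[B]={b,c}  FIRST[C]={b,c}

FOLLOW sets:
seed FOLLOW(S) with $
[1]
  B→A a: FOLLOW(A) ⊇ FIRST(a) = {a}; new: +{a}
  S→B: FOLLOW(B) ⊇ FOLLOW(S) ⊇ {$}; new: +{$}
  S→a C: FOLLOW(C) ⊇ FOLLOW(S) ⊇ {$}; new: +{$}
  S: {$}  A: {a}  B: {$}  C: {$}
[2]
  C→A: FOLLOW(A) ⊇ FOLLOW(C) ⊇ {$}; new: +{$}
  S: {$}  A: {$,a}  B: {$}  C: {$}
[3] — fixpoint
  S: {$}  A: {$,a}  B: {$}  C: {$}

FOLLOW(A) = ["$", "a"]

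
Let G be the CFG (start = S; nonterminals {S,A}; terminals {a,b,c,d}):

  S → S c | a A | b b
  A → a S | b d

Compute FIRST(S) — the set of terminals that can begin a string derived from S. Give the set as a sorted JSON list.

Compute FIRST by fixpoint:
round 1:
  A via A→a S: +{a}
  A via A→b d: +{b}
  S via S→a A: +{a}
  S via S→b b: +{b}
  FIRST[S]={a,b}  FIRST[A]={a,b}
round 2: (stable)
  FIRST[S]={a,b}  FIRST[A]={a,b}

FIRST(S) = ["a", "b"]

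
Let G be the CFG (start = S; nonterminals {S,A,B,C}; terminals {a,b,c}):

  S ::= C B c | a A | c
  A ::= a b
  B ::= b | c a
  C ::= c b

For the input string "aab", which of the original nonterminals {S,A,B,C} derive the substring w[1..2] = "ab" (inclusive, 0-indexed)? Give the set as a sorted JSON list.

Convert to CNF:
  S -> C X3 | T0 A | c
  A -> T0 T1
  B -> T2 T0 | b
  C -> T2 T1
  T0 -> a
  T1 -> b
  T2 -> c
  X3 -> B T2

CYK table (by increasing span), restricted to cells inside w[1..2]:
  T[1,1] 'a' = {T0}  orig:{}
  T[2,2] 'b' = {B,T1}  orig:{B}
  T[1,2] 'ab' = {A}

Original NTs in T[1,2] deriving "ab": ["A"]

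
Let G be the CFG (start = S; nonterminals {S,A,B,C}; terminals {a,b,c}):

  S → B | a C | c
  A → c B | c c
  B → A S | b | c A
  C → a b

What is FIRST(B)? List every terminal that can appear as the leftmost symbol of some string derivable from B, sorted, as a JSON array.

FIRST iteration:
round 1:
  A via A→c B: +{c}
  B via B→A S: +{c}
  B via B→b: +{b}
  C via C→a b: +{a}
  S via S→B: +{b,c}
  S via S→a C: +{a}
  S: {a,b,c}  A: {c}  B: {b,c}  C: {a}
round 2: done
  S: {a,b,c}  A: {c}  B: {b,c}  C: {a}

FIRST(B) = ["b", "c"]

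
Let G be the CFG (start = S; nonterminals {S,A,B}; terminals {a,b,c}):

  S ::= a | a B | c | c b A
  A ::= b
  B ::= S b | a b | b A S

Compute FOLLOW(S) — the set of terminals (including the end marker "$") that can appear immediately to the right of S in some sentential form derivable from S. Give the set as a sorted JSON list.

FIRST sets, iterate to fixpoint:
pass 1:
  A via A→b: +{b}
  B via B→a b: +{a}
  B via B→b A S: +{b}
  S via S→a: +{a}
  S via S→c: +{c}
  FIRST(S)={a,c}  FIRST(A)={b}  FIRST(B)={a,b}
pass 2:
  B via B→S b: +{c}
  FIRST(S)={a,c}  FIRST(A)={b}  FIRST(B)={a,b,c}
pass 3: (no change)
  FIRST(S)={a,c}  FIRST(A)={b}  FIRST(B)={a,b,c}

FOLLOW iteration:
initialize: $ ∈ FOLLOW(S)
[1]
  B→S b: FOLLOW(S) ⊇ FIRST(b) = {b}; new: +{b}
  B→b A S: FOLLOW(A) ⊇ FIRST(S) = {a,c}; new: +{a,c}
  S→a B: FOLLOW(B) ⊇ FOLLOW(S) ⊇ {$,b}; new: +{$,b}
  S→c b A: FOLLOW(A) ⊇ FOLLOW(S) ⊇ {$,b}; new: +{$,b}
  FOLLOW[S]={$,b}  FOLLOW[A]={$,a,b,c}  FOLLOW[B]={$,b}
[2] (stable)
  FOLLOW[S]={$,b}  FOLLOW[A]={$,a,b,c}  FOLLOW[B]={$,b}

FOLLOW(S) = ["$", "b"]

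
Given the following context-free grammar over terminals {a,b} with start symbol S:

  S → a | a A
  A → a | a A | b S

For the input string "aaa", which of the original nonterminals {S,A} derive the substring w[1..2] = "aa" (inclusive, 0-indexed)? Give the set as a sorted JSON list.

Convert to CNF:
  S -> T0 A | a
  A -> T0 A | T1 S | a
  T0 -> a
  T1 -> b

Fill CYK table bottom-up, restricted to cells inside w[1..2]:
  T[1,1] 'a' = {A,S,T0}  orig:{A,S}
  T[2,2] 'a' = {A,S,T0}  orig:{A,S}
  T[1,2] 'aa' = {A,S}

Original NTs in T[1,2] deriving "aa": ["A", "S"]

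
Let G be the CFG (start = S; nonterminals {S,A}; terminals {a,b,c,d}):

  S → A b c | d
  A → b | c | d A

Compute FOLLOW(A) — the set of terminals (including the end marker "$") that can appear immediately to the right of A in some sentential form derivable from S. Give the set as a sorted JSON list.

FIRST iteration:
pass 1:
  A via A→b: +{b}
  A via A→c: +{c}
  A via A→d A: +{d}
  S via S→A b c: +{b,c,d}
  FIRST(S)={b,c,d}  FIRST(A)={b,c,d}
pass 2: done
  FIRST(S)={b,c,d}  FIRST(A)={b,c,d}

FOLLOW sets:
initialize: $ ∈ FOLLOW(S)
round 1:
  S→A b c: FOLLOW(A) ⊇ FIRST(b) = {b}; new: +{b}
  FOLLOW[S]={$}  FOLLOW[A]={b}
round 2: (no change)
  FOLLOW[S]={$}  FOLLOW[A]={b}

FOLLOW(A) = ["b"]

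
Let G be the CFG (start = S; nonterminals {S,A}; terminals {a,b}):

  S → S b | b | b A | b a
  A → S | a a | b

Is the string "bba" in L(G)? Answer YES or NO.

CNF form of G:
  S -> S T0 | T0 A | T0 T1 | b
  A -> S T0 | T0 A | T0 T1 | T1 T1 | b
  T0 -> b
  T1 -> a

CYK fill:
  cell(0,0) b: {A,S,T0}  orig:{A,S}
  cell(1,1) b: {A,S,T0}  orig:{A,S}
  cell(2,2) a: {T1}  orig:{}
  cell(0,1) bb: {A,S}
  cell(1,2) ba: {A,S}
  cell(0,2) bba: {A,S}

S ∈ T[0,2] ⇒ YES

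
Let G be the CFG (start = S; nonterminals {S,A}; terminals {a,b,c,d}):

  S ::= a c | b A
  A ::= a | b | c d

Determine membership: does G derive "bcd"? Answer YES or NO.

Convert to CNF:
  S -> T2 T0 | T3 A
  A -> T0 T1 | a | b
  T0 -> c
  T1 -> d
  T2 -> a
  T3 -> b

CYK fill:
  [0..0]={A,T3}  "b"  orig:{A}
  [1..1]={T0}  "c"  orig:{}
  [2..2]={T1}  "d"  orig:{}
  [0..1]=∅  "bc"
  [1..2]={A}  "cd"
  [0..2]={S}  "bcd"

S ∈ T[0,2] ⇒ YES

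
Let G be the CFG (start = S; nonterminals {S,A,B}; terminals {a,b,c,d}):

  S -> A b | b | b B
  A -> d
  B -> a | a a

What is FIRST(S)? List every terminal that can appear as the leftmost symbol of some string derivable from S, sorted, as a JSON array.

FIRST iteration:
[1]
  A via A→d: +{d}
  B via B→a: +{a}
  S via S→A b: +{d}
  S via S→b: +{b}
  S: {b,d}  A: {d}  B: {a}
[2] — fixpoint
  S: {b,d}  A: {d}  B: {a}

FIRST(S) = ["b", "d"]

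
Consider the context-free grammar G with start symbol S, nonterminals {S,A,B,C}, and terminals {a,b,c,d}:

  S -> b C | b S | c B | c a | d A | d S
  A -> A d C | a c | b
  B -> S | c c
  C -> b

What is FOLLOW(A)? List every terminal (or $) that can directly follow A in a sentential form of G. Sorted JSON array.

Compute FIRST by fixpoint:
[1]
  A via A→a c: +{a}
  A via A→b: +{b}
  B via B→c c: +{c}
  C via C→b: +{b}
  S via S→b C: +{b}
  S via S→c B: +{c}
  S via S→d A: +{d}
  S: {b,c,d}  A: {a,b}  B: {c}  C: {b}
[2]
  B via B→S: +{b,d}
  S: {b,c,d}  A: {a,b}  B: {b,c,d}  C: {b}
[3] (stable)
  S: {b,c,d}  A: {a,b}  B: {b,c,d}  C: {b}

Compute FOLLOW by fixpoint:
seed FOLLOW(S) with $
[1]
  A→A d C: FOLLOW(A) ⊇ FIRST(d) = {d}; new: +{d}
  A→A d C: FOLLOW(C) ⊇ FOLLOW(A) ⊇ {d}; new: +{d}
  S→b C: FOLLOW(C) ⊇ FOLLOW(S) ⊇ {$}; new: +{$}
  S→c B: FOLLOW(B) ⊇ FOLLOW(S) ⊇ {$}; new: +{$}
  S→d A: FOLLOW(A) ⊇ FOLLOW(S) ⊇ {$}; new: +{$}
  FOLLOW[S]={$}  FOLLOW[A]={$,d}  FOLLOW[B]={$}  FOLLOW[C]={$,d}
[2] (stable)
  FOLLOW[S]={$}  FOLLOW[A]={$,d}  FOLLOW[B]={$}  FOLLOW[C]={$,d}

FOLLOW(A) = ["$", "d"]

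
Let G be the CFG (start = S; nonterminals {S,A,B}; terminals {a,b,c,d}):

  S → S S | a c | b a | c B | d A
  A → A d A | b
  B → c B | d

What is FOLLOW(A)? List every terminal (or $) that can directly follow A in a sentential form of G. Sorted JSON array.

Compute FIRST by fixpoint:
round 1:
  A via A→b: +{b}
  B via B→c B: +{c}
  B via B→d: +{d}
  S via S→a c: +{a}
  S via S→b a: +{b}
  S via S→c B: +{c}
  S via S→d A: +{d}
  FIRST(S)={a,b,c,d}  FIRST(A)={b}  FIRST(B)={c,d}
round 2: (stable)
  FIRST(S)={a,b,c,d}  FIRST(A)={b}  FIRST(B)={c,d}

FOLLOW sets:
FOLLOW(S) := {$}
round 1:
  A→A d A: FOLLOW(A) ⊇ FIRST(d) = {d}; new: +{d}
  S→S S: FOLLOW(S) ⊇ FIRST(S) = {a,b,c,d}; new: +{a,b,c,d}
  S→c B: FOLLOW(B) ⊇ FOLLOW(S) ⊇ {$,a,b,c,d}; new: +{$,a,b,c,d}
  S→d A: FOLLOW(A) ⊇ FOLLOW(S) ⊇ {$,a,b,c,d}; new: +{$,a,b,c}
  FOLLOW(S)={$,a,b,c,d}  FOLLOW(A)={$,a,b,c,d}  FOLLOW(B)={$,a,b,c,d}
round 2: done
  FOLLOW(S)={$,a,b,c,d}  FOLLOW(A)={$,a,b,c,d}  FOLLOW(B)={$,a,b,c,d}

FOLLOW(A) = ["$", "a", "b", "c", "d"]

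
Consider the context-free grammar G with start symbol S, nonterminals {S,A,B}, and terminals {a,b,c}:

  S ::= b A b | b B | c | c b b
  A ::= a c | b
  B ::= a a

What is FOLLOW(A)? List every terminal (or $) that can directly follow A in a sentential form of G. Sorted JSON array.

FIRST sets, iterate to fixpoint:
pass 1:
  A via A→a c: +{a}
  A via A→b: +{b}
  B via B→a a: +{a}
  S via S→b A b: +{b}
  S via S→c: +{c}
  S: {b,c}  A: {a,b}  B: {a}
pass 2: (stable)
  S: {b,c}  A: {a,b}  B: {a}

FOLLOW sets:
FOLLOW(S) := {$}
[1]
  S→b A b: FOLLOW(A) ⊇ FIRST(b) = {b}; new: +{b}
  S→b B: FOLLOW(B) ⊇ FOLLOW(S) ⊇ {$}; new: +{$}
  FOLLOW(S)={$}  FOLLOW(A)={b}  FOLLOW(B)={$}
[2] done
  FOLLOW(S)={$}  FOLLOW(A)={b}  FOLLOW(B)={$}

FOLLOW(A) = ["b"]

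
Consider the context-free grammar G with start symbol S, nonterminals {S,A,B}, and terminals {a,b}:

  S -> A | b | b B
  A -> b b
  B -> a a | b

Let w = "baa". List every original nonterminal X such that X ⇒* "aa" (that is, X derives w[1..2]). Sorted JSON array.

CNF form of G:
  S -> T0 B | T0 T0 | b
  A -> T0 T0
  B -> T1 T1 | b
  T0 -> b
  T1 -> a

CYK fill, restricted to cells inside w[1..2]:
  T[1,1] 'a' = {T1}  orig:{}
  T[2,2] 'a' = {T1}  orig:{}
  T[1,2] 'aa' = {B}

Original NTs in T[1,2] deriving "aa": ["B"]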